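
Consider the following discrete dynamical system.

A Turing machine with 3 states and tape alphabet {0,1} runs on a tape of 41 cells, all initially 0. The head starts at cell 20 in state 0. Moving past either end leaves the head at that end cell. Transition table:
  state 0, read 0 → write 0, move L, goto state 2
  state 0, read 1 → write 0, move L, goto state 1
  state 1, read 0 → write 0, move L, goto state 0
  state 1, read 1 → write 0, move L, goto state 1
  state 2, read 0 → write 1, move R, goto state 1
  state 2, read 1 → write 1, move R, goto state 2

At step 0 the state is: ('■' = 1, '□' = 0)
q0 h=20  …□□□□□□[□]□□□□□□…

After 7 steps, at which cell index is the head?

17

t=0: q0 h=20  …□□□□□□[□]□□□□□□…
t=1: q2 h=19  …□□□□□□[□]□□□□□□…
t=2: q1 h=20  …□□□□□■[□]□□□□□□…
t=3: q0 h=19  …□□□□□□[■]□□□□□□…
t=4: q1 h=18  …□□□□□□[□]□□□□□□…
t=5: q0 h=17  …□□□□□□[□]□□□□□□…
t=6: q2 h=16  …□□□□□□[□]□□□□□□…
t=7: q1 h=17  …□□□□□■[□]□□□□□□…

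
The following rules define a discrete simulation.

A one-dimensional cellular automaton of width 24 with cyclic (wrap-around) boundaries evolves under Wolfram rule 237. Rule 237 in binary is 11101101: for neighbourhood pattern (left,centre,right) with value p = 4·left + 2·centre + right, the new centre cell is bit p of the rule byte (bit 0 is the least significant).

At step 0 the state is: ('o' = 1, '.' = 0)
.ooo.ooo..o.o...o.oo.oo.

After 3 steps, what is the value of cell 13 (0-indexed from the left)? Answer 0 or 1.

step 0: .ooo.ooo..o.o...o.oo.oo.
step 1: .ooooooo..ooo.o.ooooooo.
step 2: .ooooooo..ooooooooooooo.
step 3: .ooooooo..ooooooooooooo.

1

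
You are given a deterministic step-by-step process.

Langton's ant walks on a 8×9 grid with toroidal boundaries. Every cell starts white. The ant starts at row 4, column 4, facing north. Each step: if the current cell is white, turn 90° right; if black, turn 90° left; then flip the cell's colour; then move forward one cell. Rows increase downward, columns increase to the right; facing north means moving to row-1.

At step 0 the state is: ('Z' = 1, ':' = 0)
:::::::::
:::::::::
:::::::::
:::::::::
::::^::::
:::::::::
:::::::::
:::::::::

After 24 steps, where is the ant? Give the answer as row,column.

6,2

k=0  :::::::::
:::::::::
:::::::::
:::::::::
::::^::::
:::::::::
:::::::::
:::::::::
k=1  :::::::::
:::::::::
:::::::::
:::::::::
::::Z>:::
:::::::::
:::::::::
:::::::::
k=2  :::::::::
:::::::::
:::::::::
:::::::::
::::ZZ:::
:::::v:::
:::::::::
:::::::::
k=3  :::::::::
:::::::::
:::::::::
:::::::::
::::ZZ:::
::::<Z:::
:::::::::
:::::::::
k=4  :::::::::
:::::::::
:::::::::
:::::::::
::::^Z:::
::::ZZ:::
:::::::::
:::::::::
k=5  :::::::::
:::::::::
:::::::::
:::::::::
:::<:Z:::
::::ZZ:::
:::::::::
:::::::::
k=6  :::::::::
:::::::::
:::::::::
:::^:::::
:::Z:Z:::
::::ZZ:::
:::::::::
:::::::::
k=7  :::::::::
:::::::::
:::::::::
:::Z>::::
:::Z:Z:::
::::ZZ:::
:::::::::
:::::::::
k=8  :::::::::
:::::::::
:::::::::
:::ZZ::::
:::ZvZ:::
::::ZZ:::
:::::::::
:::::::::
k=9  :::::::::
:::::::::
:::::::::
:::ZZ::::
:::<ZZ:::
::::ZZ:::
:::::::::
:::::::::
k=10  :::::::::
:::::::::
:::::::::
:::ZZ::::
::::ZZ:::
:::vZZ:::
:::::::::
:::::::::
k=11  :::::::::
:::::::::
:::::::::
:::ZZ::::
::::ZZ:::
::<ZZZ:::
:::::::::
:::::::::
k=12  :::::::::
:::::::::
:::::::::
:::ZZ::::
::^:ZZ:::
::ZZZZ:::
:::::::::
:::::::::
k=13  :::::::::
:::::::::
:::::::::
:::ZZ::::
::Z>ZZ:::
::ZZZZ:::
:::::::::
:::::::::
k=14  :::::::::
:::::::::
:::::::::
:::ZZ::::
::ZZZZ:::
::ZvZZ:::
:::::::::
:::::::::
k=15  :::::::::
:::::::::
:::::::::
:::ZZ::::
::ZZZZ:::
::Z:>Z:::
:::::::::
:::::::::
k=16  :::::::::
:::::::::
:::::::::
:::ZZ::::
::ZZ^Z:::
::Z::Z:::
:::::::::
:::::::::
k=17  :::::::::
:::::::::
:::::::::
:::ZZ::::
::Z<:Z:::
::Z::Z:::
:::::::::
:::::::::
k=18  :::::::::
:::::::::
:::::::::
:::ZZ::::
::Z::Z:::
::Zv:Z:::
:::::::::
:::::::::
k=19  :::::::::
:::::::::
:::::::::
:::ZZ::::
::Z::Z:::
::<Z:Z:::
:::::::::
:::::::::
k=20  :::::::::
:::::::::
:::::::::
:::ZZ::::
::Z::Z:::
:::Z:Z:::
::v::::::
:::::::::
k=21  :::::::::
:::::::::
:::::::::
:::ZZ::::
::Z::Z:::
:::Z:Z:::
:<Z::::::
:::::::::
k=22  :::::::::
:::::::::
:::::::::
:::ZZ::::
::Z::Z:::
:^:Z:Z:::
:ZZ::::::
:::::::::
k=23  :::::::::
:::::::::
:::::::::
:::ZZ::::
::Z::Z:::
:Z>Z:Z:::
:ZZ::::::
:::::::::
k=24  :::::::::
:::::::::
:::::::::
:::ZZ::::
::Z::Z:::
:ZZZ:Z:::
:Zv::::::
:::::::::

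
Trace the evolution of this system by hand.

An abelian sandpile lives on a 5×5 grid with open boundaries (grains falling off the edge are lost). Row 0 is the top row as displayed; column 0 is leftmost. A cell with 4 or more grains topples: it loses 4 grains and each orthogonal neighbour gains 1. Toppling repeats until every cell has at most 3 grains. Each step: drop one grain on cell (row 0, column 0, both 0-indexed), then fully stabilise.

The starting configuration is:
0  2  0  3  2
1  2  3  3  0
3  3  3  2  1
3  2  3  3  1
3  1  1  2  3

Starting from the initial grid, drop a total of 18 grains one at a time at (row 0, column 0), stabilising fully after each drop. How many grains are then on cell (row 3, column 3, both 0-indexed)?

gen 0: 0  2  0  3  2
1  2  3  3  0
3  3  3  2  1
3  2  3  3  1
3  1  1  2  3
gen 1: 1  2  0  3  2
1  2  3  3  0
3  3  3  2  1
3  2  3  3  1
3  1  1  2  3
gen 2: 2  2  0  3  2
1  2  3  3  0
3  3  3  2  1
3  2  3  3  1
3  1  1  2  3
gen 3: 3  2  0  3  2
1  2  3  3  0
3  3  3  2  1
3  2  3  3  1
3  1  1  2  3
gen 4: 0  3  0  3  2
2  2  3  3  0
3  3  3  2  1
3  2  3  3  1
3  1  1  2  3
gen 5: 1  3  0  3  2
2  2  3  3  0
3  3  3  2  1
3  2  3  3  1
3  1  1  2  3
gen 6: 2  3  0  3  2
2  2  3  3  0
3  3  3  2  1
3  2  3  3  1
3  1  1  2  3
gen 7: 3  3  0  3  2
2  2  3  3  0
3  3  3  2  1
3  2  3  3  1
3  1  1  2  3
gen 8: 1  0  1  3  2
3  3  3  3  0
3  3  3  2  1
3  2  3  3  1
3  1  1  2  3
gen 9: 2  0  1  3  2
3  3  3  3  0
3  3  3  2  1
3  2  3  3  1
3  1  1  2  3
gen 10: 3  0  1  3  2
3  3  3  3  0
3  3  3  2  1
3  2  3  3  1
3  1  1  2  3
gen 11: 1  2  3  0  3
2  2  2  2  1
2  3  3  1  2
2  1  2  1  2
0  3  2  3  3
gen 12: 2  2  3  0  3
2  2  2  2  1
2  3  3  1  2
2  1  2  1  2
0  3  2  3  3
gen 13: 3  2  3  0  3
2  2  2  2  1
2  3  3  1  2
2  1  2  1  2
0  3  2  3  3
gen 14: 0  3  3  0  3
3  2  2  2  1
2  3  3  1  2
2  1  2  1  2
0  3  2  3  3
gen 15: 1  3  3  0  3
3  2  2  2  1
2  3  3  1  2
2  1  2  1  2
0  3  2  3  3
gen 16: 2  3  3  0  3
3  2  2  2  1
2  3  3  1  2
2  1  2  1  2
0  3  2  3  3
gen 17: 3  3  3  0  3
3  2  2  2  1
2  3  3  1  2
2  1  2  1  2
0  3  2  3  3
gen 18: 2  2  1  1  3
2  2  1  3  1
0  2  1  2  2
3  2  3  1  2
0  3  2  3  3

1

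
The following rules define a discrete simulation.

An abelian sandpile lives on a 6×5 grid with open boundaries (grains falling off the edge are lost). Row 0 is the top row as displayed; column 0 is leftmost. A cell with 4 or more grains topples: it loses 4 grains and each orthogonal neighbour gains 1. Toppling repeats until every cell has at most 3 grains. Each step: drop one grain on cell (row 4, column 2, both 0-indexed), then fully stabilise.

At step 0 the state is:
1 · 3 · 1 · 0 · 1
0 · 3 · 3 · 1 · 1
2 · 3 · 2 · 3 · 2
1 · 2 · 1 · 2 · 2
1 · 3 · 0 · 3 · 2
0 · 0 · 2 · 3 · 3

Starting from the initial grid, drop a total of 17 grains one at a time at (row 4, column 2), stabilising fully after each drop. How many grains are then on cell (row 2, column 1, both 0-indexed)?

2

[0] 1 · 3 · 1 · 0 · 1
0 · 3 · 3 · 1 · 1
2 · 3 · 2 · 3 · 2
1 · 2 · 1 · 2 · 2
1 · 3 · 0 · 3 · 2
0 · 0 · 2 · 3 · 3
[1] 1 · 3 · 1 · 0 · 1
0 · 3 · 3 · 1 · 1
2 · 3 · 2 · 3 · 2
1 · 2 · 1 · 2 · 2
1 · 3 · 1 · 3 · 2
0 · 0 · 2 · 3 · 3
[2] 1 · 3 · 1 · 0 · 1
0 · 3 · 3 · 1 · 1
2 · 3 · 2 · 3 · 2
1 · 2 · 1 · 2 · 2
1 · 3 · 2 · 3 · 2
0 · 0 · 2 · 3 · 3
[3] 1 · 3 · 1 · 0 · 1
0 · 3 · 3 · 1 · 1
2 · 3 · 2 · 3 · 2
1 · 2 · 1 · 2 · 2
1 · 3 · 3 · 3 · 2
0 · 0 · 2 · 3 · 3
[4] 1 · 3 · 1 · 0 · 1
0 · 3 · 3 · 1 · 1
2 · 3 · 2 · 3 · 2
1 · 3 · 2 · 3 · 3
2 · 0 · 3 · 2 · 0
0 · 2 · 0 · 2 · 1
[5] 1 · 3 · 1 · 0 · 1
0 · 3 · 3 · 1 · 1
2 · 3 · 2 · 3 · 2
1 · 3 · 3 · 3 · 3
2 · 1 · 0 · 3 · 0
0 · 2 · 1 · 2 · 1
[6] 1 · 3 · 1 · 0 · 1
0 · 3 · 3 · 1 · 1
2 · 3 · 2 · 3 · 2
1 · 3 · 3 · 3 · 3
2 · 1 · 1 · 3 · 0
0 · 2 · 1 · 2 · 1
[7] 1 · 3 · 1 · 0 · 1
0 · 3 · 3 · 1 · 1
2 · 3 · 2 · 3 · 2
1 · 3 · 3 · 3 · 3
2 · 1 · 2 · 3 · 0
0 · 2 · 1 · 2 · 1
[8] 1 · 3 · 1 · 0 · 1
0 · 3 · 3 · 1 · 1
2 · 3 · 2 · 3 · 2
1 · 3 · 3 · 3 · 3
2 · 1 · 3 · 3 · 0
0 · 2 · 1 · 2 · 1
[9] 2 · 0 · 3 · 0 · 1
1 · 2 · 1 · 3 · 2
3 · 2 · 2 · 2 · 0
2 · 1 · 3 · 3 · 1
2 · 3 · 2 · 1 · 2
0 · 2 · 2 · 3 · 1
[10] 2 · 0 · 3 · 0 · 1
1 · 2 · 1 · 3 · 2
3 · 2 · 2 · 2 · 0
2 · 1 · 3 · 3 · 1
2 · 3 · 3 · 1 · 2
0 · 2 · 2 · 3 · 1
[11] 2 · 0 · 3 · 0 · 1
1 · 2 · 1 · 3 · 2
3 · 2 · 3 · 3 · 0
2 · 3 · 1 · 0 · 2
3 · 0 · 2 · 3 · 2
0 · 3 · 3 · 3 · 1
[12] 2 · 0 · 3 · 0 · 1
1 · 2 · 1 · 3 · 2
3 · 2 · 3 · 3 · 0
2 · 3 · 1 · 0 · 2
3 · 0 · 3 · 3 · 2
0 · 3 · 3 · 3 · 1
[13] 2 · 0 · 3 · 0 · 1
1 · 2 · 1 · 3 · 2
3 · 2 · 3 · 3 · 0
2 · 3 · 2 · 1 · 2
3 · 2 · 2 · 1 · 3
1 · 0 · 2 · 1 · 2
[14] 2 · 0 · 3 · 0 · 1
1 · 2 · 1 · 3 · 2
3 · 2 · 3 · 3 · 0
2 · 3 · 2 · 1 · 2
3 · 2 · 3 · 1 · 3
1 · 0 · 2 · 1 · 2
[15] 2 · 0 · 3 · 0 · 1
1 · 2 · 1 · 3 · 2
3 · 2 · 3 · 3 · 0
2 · 3 · 3 · 1 · 2
3 · 3 · 0 · 2 · 3
1 · 0 · 3 · 1 · 2
[16] 2 · 0 · 3 · 0 · 1
1 · 2 · 1 · 3 · 2
3 · 2 · 3 · 3 · 0
2 · 3 · 3 · 1 · 2
3 · 3 · 1 · 2 · 3
1 · 0 · 3 · 1 · 2
[17] 2 · 0 · 3 · 0 · 1
1 · 2 · 1 · 3 · 2
3 · 2 · 3 · 3 · 0
2 · 3 · 3 · 1 · 2
3 · 3 · 2 · 2 · 3
1 · 0 · 3 · 1 · 2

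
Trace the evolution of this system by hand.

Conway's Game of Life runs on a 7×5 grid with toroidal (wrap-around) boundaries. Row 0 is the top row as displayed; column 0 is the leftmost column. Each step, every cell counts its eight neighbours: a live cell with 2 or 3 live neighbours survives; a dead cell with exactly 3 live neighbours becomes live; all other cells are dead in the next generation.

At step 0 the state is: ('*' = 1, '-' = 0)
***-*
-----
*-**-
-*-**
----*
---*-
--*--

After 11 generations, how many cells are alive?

t=0: ***-*
-----
*-**-
-*-**
----*
---*-
--*--
t=1: ****-
-----
****-
-*---
*-*-*
---*-
*-*-*
t=2: *-**-
-----
***--
-----
*****
--*--
*----
t=3: -*--*
*--**
-*---
-----
*****
--*--
--***
t=4: -*---
-****
*---*
---**
*****
-----
***-*
t=5: -----
-****
-*---
-----
***--
-----
***--
t=6: ----*
****-
**-*-
*-*--
-*---
-----
-*---
t=7: ---**
---*-
---*-
*-*-*
-*---
-----
-----
t=8: ---**
--**-
--**-
*****
**---
-----
-----
t=9: --***
-----
*----
-----
---*-
-----
-----
t=10: ---*-
---**
-----
-----
-----
-----
---*-
t=11: --**-
---**
-----
-----
-----
-----
-----

4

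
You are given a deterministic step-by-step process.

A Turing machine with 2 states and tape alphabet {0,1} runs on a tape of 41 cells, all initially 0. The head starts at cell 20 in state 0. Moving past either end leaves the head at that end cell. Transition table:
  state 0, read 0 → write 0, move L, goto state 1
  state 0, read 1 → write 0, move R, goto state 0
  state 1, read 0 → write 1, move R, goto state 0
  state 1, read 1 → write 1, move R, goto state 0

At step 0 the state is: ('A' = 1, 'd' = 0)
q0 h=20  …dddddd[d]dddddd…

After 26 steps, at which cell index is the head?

20

t=0: q0 h=20  …dddddd[d]dddddd…
t=1: q1 h=19  …dddddd[d]dddddd…
t=2: q0 h=20  …dddddA[d]dddddd…
t=3: q1 h=19  …dddddd[A]dddddd…
t=4: q0 h=20  …dddddA[d]dddddd…
t=5: q1 h=19  …dddddd[A]dddddd…
t=6: q0 h=20  …dddddA[d]dddddd…
t=7: q1 h=19  …dddddd[A]dddddd…
t=8: q0 h=20  …dddddA[d]dddddd…
t=9: q1 h=19  …dddddd[A]dddddd…
t=10: q0 h=20  …dddddA[d]dddddd…
t=11: q1 h=19  …dddddd[A]dddddd…
t=12: q0 h=20  …dddddA[d]dddddd…
t=13: q1 h=19  …dddddd[A]dddddd…
t=14: q0 h=20  …dddddA[d]dddddd…
t=15: q1 h=19  …dddddd[A]dddddd…
t=16: q0 h=20  …dddddA[d]dddddd…
t=17: q1 h=19  …dddddd[A]dddddd…
t=18: q0 h=20  …dddddA[d]dddddd…
t=19: q1 h=19  …dddddd[A]dddddd…
t=20: q0 h=20  …dddddA[d]dddddd…
t=21: q1 h=19  …dddddd[A]dddddd…
t=22: q0 h=20  …dddddA[d]dddddd…
t=23: q1 h=19  …dddddd[A]dddddd…
t=24: q0 h=20  …dddddA[d]dddddd…
t=25: q1 h=19  …dddddd[A]dddddd…
t=26: q0 h=20  …dddddA[d]dddddd…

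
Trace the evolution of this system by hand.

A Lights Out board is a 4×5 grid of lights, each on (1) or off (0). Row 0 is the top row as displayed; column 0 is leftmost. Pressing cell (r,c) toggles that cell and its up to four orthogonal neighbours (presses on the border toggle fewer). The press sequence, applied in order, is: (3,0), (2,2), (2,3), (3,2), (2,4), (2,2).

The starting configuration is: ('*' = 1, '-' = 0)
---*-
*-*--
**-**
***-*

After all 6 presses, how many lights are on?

k=0  ---*-
*-*--
**-**
***-*
k=1  ---*-
*-*--
-*-**
--*-*
k=2  ---*-
*----
--*-*
----*
k=3  ---*-
*--*-
---*-
---**
k=4  ---*-
*--*-
--**-
-**-*
k=5  ---*-
*--**
--*-*
-**--
k=6  ---*-
*-***
-*-**
-*---

9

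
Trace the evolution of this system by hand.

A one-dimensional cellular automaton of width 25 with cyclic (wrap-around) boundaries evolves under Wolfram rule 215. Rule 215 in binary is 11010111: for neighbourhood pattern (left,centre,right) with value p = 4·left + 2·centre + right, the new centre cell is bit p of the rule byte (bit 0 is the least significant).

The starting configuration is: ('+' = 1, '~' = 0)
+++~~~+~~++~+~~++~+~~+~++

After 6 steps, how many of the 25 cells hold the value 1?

17

[0] +++~~~+~~++~+~~++~+~~+~++
[1] +++++++++~+~+++~+~++++~~+
[2] +++++++++~+~~++~+~~+++++~
[3] ~++++++++~+++~+~+++~++++~
[4] +~+++++++~~++~+~~++~~++++
[5] +~~++++++++~+~+++~+++~+++
[6] +++~+++++++~+~~++~~++~~++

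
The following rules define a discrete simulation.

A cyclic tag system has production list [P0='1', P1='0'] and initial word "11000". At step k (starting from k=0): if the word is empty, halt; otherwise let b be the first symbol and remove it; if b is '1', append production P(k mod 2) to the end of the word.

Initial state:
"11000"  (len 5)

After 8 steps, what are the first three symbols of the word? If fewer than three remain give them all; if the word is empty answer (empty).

k=0  "11000"  (len 5)
k=1  "10001"  (len 5)
k=2  "00010"  (len 5)
k=3  "0010"  (len 4)
k=4  "010"  (len 3)
k=5  "10"  (len 2)
k=6  "00"  (len 2)
k=7  "0"  (len 1)
k=8  (halted — word empty)

(empty)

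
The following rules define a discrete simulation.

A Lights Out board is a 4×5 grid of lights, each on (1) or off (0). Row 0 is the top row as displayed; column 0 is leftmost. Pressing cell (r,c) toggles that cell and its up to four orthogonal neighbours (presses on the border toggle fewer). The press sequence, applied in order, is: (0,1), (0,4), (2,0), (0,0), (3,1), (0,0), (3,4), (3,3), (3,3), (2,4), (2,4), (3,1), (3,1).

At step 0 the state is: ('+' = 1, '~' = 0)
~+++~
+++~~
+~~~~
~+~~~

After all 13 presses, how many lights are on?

t=0: ~+++~
+++~~
+~~~~
~+~~~
t=1: +~~+~
+~+~~
+~~~~
~+~~~
t=2: +~~~+
+~+~+
+~~~~
~+~~~
t=3: +~~~+
~~+~+
~+~~~
++~~~
t=4: ~+~~+
+~+~+
~+~~~
++~~~
t=5: ~+~~+
+~+~+
~~~~~
~~+~~
t=6: +~~~+
~~+~+
~~~~~
~~+~~
t=7: +~~~+
~~+~+
~~~~+
~~+++
t=8: +~~~+
~~+~+
~~~++
~~~~~
t=9: +~~~+
~~+~+
~~~~+
~~+++
t=10: +~~~+
~~+~~
~~~+~
~~++~
t=11: +~~~+
~~+~+
~~~~+
~~+++
t=12: +~~~+
~~+~+
~+~~+
++~++
t=13: +~~~+
~~+~+
~~~~+
~~+++

8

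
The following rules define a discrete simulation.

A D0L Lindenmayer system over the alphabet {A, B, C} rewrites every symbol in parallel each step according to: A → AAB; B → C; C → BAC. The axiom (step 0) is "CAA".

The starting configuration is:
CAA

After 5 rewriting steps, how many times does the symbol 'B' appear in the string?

0) CAA
1) BACAABAAB
2) CAABBACAABAABCAABAABC
3) BACAABAABCCAABBACAABAABCAABAABCBACAABAABCAABAABCBAC
4) CAABBACAABAABCAABAABCBACBACAABAABCCAABBACAABAABCAABAABCBAC…AABAABCBACCAABBACAABAABCAABAABCBACAABAABCAABAABCBACCAABBAC  (len 123)
5) BACAABAABCCAABBACAABAABCAABAABCBACAABAABCAABAABCBACCAABBAC…AABAABCAABAABCBACAABAABCAABAABCBACCAABBACBACAABAABCCAABBAC  (len 297)

87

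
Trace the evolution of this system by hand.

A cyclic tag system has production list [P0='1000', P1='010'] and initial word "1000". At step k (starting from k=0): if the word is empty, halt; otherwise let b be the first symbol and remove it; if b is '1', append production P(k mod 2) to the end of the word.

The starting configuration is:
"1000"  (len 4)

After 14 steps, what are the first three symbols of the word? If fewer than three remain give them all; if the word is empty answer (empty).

001

[0] "1000"  (len 4)
[1] "0001000"  (len 7)
[2] "001000"  (len 6)
[3] "01000"  (len 5)
[4] "1000"  (len 4)
[5] "0001000"  (len 7)
[6] "001000"  (len 6)
[7] "01000"  (len 5)
[8] "1000"  (len 4)
[9] "0001000"  (len 7)
[10] "001000"  (len 6)
[11] "01000"  (len 5)
[12] "1000"  (len 4)
[13] "0001000"  (len 7)
[14] "001000"  (len 6)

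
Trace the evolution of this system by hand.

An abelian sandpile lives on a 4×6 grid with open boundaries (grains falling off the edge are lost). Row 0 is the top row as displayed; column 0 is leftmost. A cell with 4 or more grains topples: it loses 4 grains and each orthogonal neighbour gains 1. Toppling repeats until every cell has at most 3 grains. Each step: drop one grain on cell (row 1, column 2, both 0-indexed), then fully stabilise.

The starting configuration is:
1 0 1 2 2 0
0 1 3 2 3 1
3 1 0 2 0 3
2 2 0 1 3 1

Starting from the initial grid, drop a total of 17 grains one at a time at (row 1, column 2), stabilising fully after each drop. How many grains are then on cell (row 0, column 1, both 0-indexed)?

gen 0: 1 0 1 2 2 0
0 1 3 2 3 1
3 1 0 2 0 3
2 2 0 1 3 1
gen 1: 1 0 2 2 2 0
0 2 0 3 3 1
3 1 1 2 0 3
2 2 0 1 3 1
gen 2: 1 0 2 2 2 0
0 2 1 3 3 1
3 1 1 2 0 3
2 2 0 1 3 1
gen 3: 1 0 2 2 2 0
0 2 2 3 3 1
3 1 1 2 0 3
2 2 0 1 3 1
gen 4: 1 0 2 2 2 0
0 2 3 3 3 1
3 1 1 2 0 3
2 2 0 1 3 1
gen 5: 1 0 3 3 3 0
0 3 1 1 0 2
3 1 2 3 1 3
2 2 0 1 3 1
gen 6: 1 0 3 3 3 0
0 3 2 1 0 2
3 1 2 3 1 3
2 2 0 1 3 1
gen 7: 1 0 3 3 3 0
0 3 3 1 0 2
3 1 2 3 1 3
2 2 0 1 3 1
gen 8: 1 2 1 1 0 1
1 0 2 3 1 2
3 2 3 3 1 3
2 2 0 1 3 1
gen 9: 1 2 1 1 0 1
1 0 3 3 1 2
3 2 3 3 1 3
2 2 0 1 3 1
gen 10: 1 2 2 2 0 1
1 1 2 1 2 2
3 3 1 1 2 3
2 2 1 2 3 1
gen 11: 1 2 2 2 0 1
1 1 3 1 2 2
3 3 1 1 2 3
2 2 1 2 3 1
gen 12: 1 2 3 2 0 1
1 2 0 2 2 2
3 3 2 1 2 3
2 2 1 2 3 1
gen 13: 1 2 3 2 0 1
1 2 1 2 2 2
3 3 2 1 2 3
2 2 1 2 3 1
gen 14: 1 2 3 2 0 1
1 2 2 2 2 2
3 3 2 1 2 3
2 2 1 2 3 1
gen 15: 1 2 3 2 0 1
1 2 3 2 2 2
3 3 2 1 2 3
2 2 1 2 3 1
gen 16: 1 3 0 3 0 1
1 3 1 3 2 2
3 3 3 1 2 3
2 2 1 2 3 1
gen 17: 1 3 0 3 0 1
1 3 2 3 2 2
3 3 3 1 2 3
2 2 1 2 3 1

3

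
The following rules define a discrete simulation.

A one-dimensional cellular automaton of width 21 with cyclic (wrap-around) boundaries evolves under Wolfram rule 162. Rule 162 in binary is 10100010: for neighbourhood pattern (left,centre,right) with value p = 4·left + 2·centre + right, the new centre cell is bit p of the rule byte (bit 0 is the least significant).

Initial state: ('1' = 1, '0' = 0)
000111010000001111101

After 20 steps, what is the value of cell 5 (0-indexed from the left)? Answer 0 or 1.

0

gen 0: 000111010000001111101
gen 1: 001010100000010111010
gen 2: 010101000000101010100
gen 3: 101010000001010101000
gen 4: 010100000010101010001
gen 5: 101000000101010100010
gen 6: 010000001010101000101
gen 7: 100000010101010001010
gen 8: 000000101010100010101
gen 9: 000001010101000101010
gen 10: 000010101010001010100
gen 11: 000101010100010101000
gen 12: 001010101000101010000
gen 13: 010101010001010100000
gen 14: 101010100010101000000
gen 15: 010101000101010000001
gen 16: 101010001010100000010
gen 17: 010100010101000000101
gen 18: 101000101010000001010
gen 19: 010001010100000010101
gen 20: 100010101000000101010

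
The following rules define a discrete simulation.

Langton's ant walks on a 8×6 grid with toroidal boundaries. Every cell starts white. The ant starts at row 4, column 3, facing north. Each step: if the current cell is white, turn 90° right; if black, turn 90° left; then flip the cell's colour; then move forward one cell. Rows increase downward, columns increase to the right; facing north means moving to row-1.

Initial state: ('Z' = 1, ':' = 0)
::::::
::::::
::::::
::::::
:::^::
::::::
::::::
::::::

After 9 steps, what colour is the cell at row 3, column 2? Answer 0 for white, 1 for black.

1

k=0  ::::::
::::::
::::::
::::::
:::^::
::::::
::::::
::::::
k=1  ::::::
::::::
::::::
::::::
:::Z>:
::::::
::::::
::::::
k=2  ::::::
::::::
::::::
::::::
:::ZZ:
::::v:
::::::
::::::
k=3  ::::::
::::::
::::::
::::::
:::ZZ:
:::<Z:
::::::
::::::
k=4  ::::::
::::::
::::::
::::::
:::^Z:
:::ZZ:
::::::
::::::
k=5  ::::::
::::::
::::::
::::::
::<:Z:
:::ZZ:
::::::
::::::
k=6  ::::::
::::::
::::::
::^:::
::Z:Z:
:::ZZ:
::::::
::::::
k=7  ::::::
::::::
::::::
::Z>::
::Z:Z:
:::ZZ:
::::::
::::::
k=8  ::::::
::::::
::::::
::ZZ::
::ZvZ:
:::ZZ:
::::::
::::::
k=9  ::::::
::::::
::::::
::ZZ::
::<ZZ:
:::ZZ:
::::::
::::::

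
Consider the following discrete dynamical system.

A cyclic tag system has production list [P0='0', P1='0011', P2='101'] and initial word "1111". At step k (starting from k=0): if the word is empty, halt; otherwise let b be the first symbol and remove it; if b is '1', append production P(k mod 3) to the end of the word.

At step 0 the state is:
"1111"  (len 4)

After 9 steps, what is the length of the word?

k=0  "1111"  (len 4)
k=1  "1110"  (len 4)
k=2  "1100011"  (len 7)
k=3  "100011101"  (len 9)
k=4  "000111010"  (len 9)
k=5  "00111010"  (len 8)
k=6  "0111010"  (len 7)
k=7  "111010"  (len 6)
k=8  "110100011"  (len 9)
k=9  "10100011101"  (len 11)

11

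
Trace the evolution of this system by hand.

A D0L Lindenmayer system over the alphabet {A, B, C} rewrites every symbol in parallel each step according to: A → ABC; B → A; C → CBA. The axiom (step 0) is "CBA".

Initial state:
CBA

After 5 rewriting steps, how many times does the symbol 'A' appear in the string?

0) CBA
1) CBAAABC
2) CBAAABCABCABCACBA
3) CBAAABCABCABCACBAABCACBAABCACBAABCCBAAABC
4) CBAAABCABCABCACBAABCACBAABCACBAABCCBAAABCABCACBAABCCBAAABCABCACBAABCCBAAABCABCACBACBAAABCABCABCACBA
5) CBAAABCABCABCACBAABCACBAABCACBAABCCBAAABCABCACBAABCCBAAABC…ABCACBAABCCBAAABCCBAAABCABCABCACBAABCACBAABCACBAABCCBAAABC  (len 239)

99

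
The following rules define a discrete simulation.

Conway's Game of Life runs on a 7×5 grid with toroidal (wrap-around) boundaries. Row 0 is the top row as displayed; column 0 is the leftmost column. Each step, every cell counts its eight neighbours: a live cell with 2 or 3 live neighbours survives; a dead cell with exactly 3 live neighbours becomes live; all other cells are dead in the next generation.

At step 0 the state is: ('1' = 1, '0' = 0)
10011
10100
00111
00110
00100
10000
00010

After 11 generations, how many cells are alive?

30

[0] 10011
10100
00111
00110
00100
10000
00010
[1] 11110
10100
00001
01001
01110
00000
10010
[2] 10010
10100
01011
01001
11110
01011
10010
[3] 10110
10100
01011
00000
00000
00000
11010
[4] 10010
10000
11111
00000
00000
00000
11010
[5] 10100
00000
11111
11111
00000
00000
11100
[6] 10100
00000
00000
00000
11111
01000
10100
[7] 00000
00000
00000
11111
11111
00000
10100
[8] 00000
00000
11111
00000
00000
00000
00000
[9] 00000
11111
11111
11111
00000
00000
00000
[10] 11111
00000
00000
00000
11111
00000
00000
[11] 11111
11111
00000
11111
11111
11111
11111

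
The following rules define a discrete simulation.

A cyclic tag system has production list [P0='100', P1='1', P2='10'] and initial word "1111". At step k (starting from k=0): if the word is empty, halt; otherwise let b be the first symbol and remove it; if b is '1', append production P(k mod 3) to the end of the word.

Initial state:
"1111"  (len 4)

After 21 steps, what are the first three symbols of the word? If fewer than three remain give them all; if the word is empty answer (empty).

t=0: "1111"  (len 4)
t=1: "111100"  (len 6)
t=2: "111001"  (len 6)
t=3: "1100110"  (len 7)
t=4: "100110100"  (len 9)
t=5: "001101001"  (len 9)
t=6: "01101001"  (len 8)
t=7: "1101001"  (len 7)
t=8: "1010011"  (len 7)
t=9: "01001110"  (len 8)
t=10: "1001110"  (len 7)
t=11: "0011101"  (len 7)
t=12: "011101"  (len 6)
t=13: "11101"  (len 5)
t=14: "11011"  (len 5)
t=15: "101110"  (len 6)
t=16: "01110100"  (len 8)
t=17: "1110100"  (len 7)
t=18: "11010010"  (len 8)
t=19: "1010010100"  (len 10)
t=20: "0100101001"  (len 10)
t=21: "100101001"  (len 9)

100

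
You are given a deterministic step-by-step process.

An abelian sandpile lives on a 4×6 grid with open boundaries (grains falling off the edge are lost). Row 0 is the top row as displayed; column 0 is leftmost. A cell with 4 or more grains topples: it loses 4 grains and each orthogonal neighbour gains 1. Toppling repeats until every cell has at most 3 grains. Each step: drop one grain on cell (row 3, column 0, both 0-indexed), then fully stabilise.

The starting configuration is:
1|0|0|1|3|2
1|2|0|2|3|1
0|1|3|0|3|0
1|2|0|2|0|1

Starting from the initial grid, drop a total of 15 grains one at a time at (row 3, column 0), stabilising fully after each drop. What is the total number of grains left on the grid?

t=0: 1|0|0|1|3|2
1|2|0|2|3|1
0|1|3|0|3|0
1|2|0|2|0|1
t=1: 1|0|0|1|3|2
1|2|0|2|3|1
0|1|3|0|3|0
2|2|0|2|0|1
t=2: 1|0|0|1|3|2
1|2|0|2|3|1
0|1|3|0|3|0
3|2|0|2|0|1
t=3: 1|0|0|1|3|2
1|2|0|2|3|1
1|1|3|0|3|0
0|3|0|2|0|1
t=4: 1|0|0|1|3|2
1|2|0|2|3|1
1|1|3|0|3|0
1|3|0|2|0|1
t=5: 1|0|0|1|3|2
1|2|0|2|3|1
1|1|3|0|3|0
2|3|0|2|0|1
t=6: 1|0|0|1|3|2
1|2|0|2|3|1
1|1|3|0|3|0
3|3|0|2|0|1
t=7: 1|0|0|1|3|2
1|2|0|2|3|1
2|2|3|0|3|0
1|0|1|2|0|1
t=8: 1|0|0|1|3|2
1|2|0|2|3|1
2|2|3|0|3|0
2|0|1|2|0|1
t=9: 1|0|0|1|3|2
1|2|0|2|3|1
2|2|3|0|3|0
3|0|1|2|0|1
t=10: 1|0|0|1|3|2
1|2|0|2|3|1
3|2|3|0|3|0
0|1|1|2|0|1
t=11: 1|0|0|1|3|2
1|2|0|2|3|1
3|2|3|0|3|0
1|1|1|2|0|1
t=12: 1|0|0|1|3|2
1|2|0|2|3|1
3|2|3|0|3|0
2|1|1|2|0|1
t=13: 1|0|0|1|3|2
1|2|0|2|3|1
3|2|3|0|3|0
3|1|1|2|0|1
t=14: 1|0|0|1|3|2
2|2|0|2|3|1
0|3|3|0|3|0
1|2|1|2|0|1
t=15: 1|0|0|1|3|2
2|2|0|2|3|1
0|3|3|0|3|0
2|2|1|2|0|1

34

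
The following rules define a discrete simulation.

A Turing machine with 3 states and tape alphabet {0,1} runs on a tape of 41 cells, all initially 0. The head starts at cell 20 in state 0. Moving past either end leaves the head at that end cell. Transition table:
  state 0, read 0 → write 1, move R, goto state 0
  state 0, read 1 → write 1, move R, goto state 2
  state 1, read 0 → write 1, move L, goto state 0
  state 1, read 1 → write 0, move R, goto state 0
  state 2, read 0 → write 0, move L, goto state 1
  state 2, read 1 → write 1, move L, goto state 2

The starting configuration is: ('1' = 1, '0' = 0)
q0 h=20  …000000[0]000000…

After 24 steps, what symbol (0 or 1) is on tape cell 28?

gen 0: q0 h=20  …000000[0]000000…
gen 1: q0 h=21  …000001[0]000000…
gen 2: q0 h=22  …000011[0]000000…
gen 3: q0 h=23  …000111[0]000000…
gen 4: q0 h=24  …001111[0]000000…
gen 5: q0 h=25  …011111[0]000000…
gen 6: q0 h=26  …111111[0]000000…
gen 7: q0 h=27  …111111[0]000000…
gen 8: q0 h=28  …111111[0]000000…
gen 9: q0 h=29  …111111[0]000000…
gen 10: q0 h=30  …111111[0]000000…
gen 11: q0 h=31  …111111[0]000000…
gen 12: q0 h=32  …111111[0]000000…
gen 13: q0 h=33  …111111[0]000000…
gen 14: q0 h=34  …111111[0]000000|
gen 15: q0 h=35  …111111[0]00000|
gen 16: q0 h=36  …111111[0]0000|
gen 17: q0 h=37  …111111[0]000|
gen 18: q0 h=38  …111111[0]00|
gen 19: q0 h=39  …111111[0]0|
gen 20: q0 h=40  …111111[0]|
gen 21: q0 h=40  …111111[1]|
gen 22: q2 h=40  …111111[1]|
gen 23: q2 h=39  …111111[1]1|
gen 24: q2 h=38  …111111[1]11|

1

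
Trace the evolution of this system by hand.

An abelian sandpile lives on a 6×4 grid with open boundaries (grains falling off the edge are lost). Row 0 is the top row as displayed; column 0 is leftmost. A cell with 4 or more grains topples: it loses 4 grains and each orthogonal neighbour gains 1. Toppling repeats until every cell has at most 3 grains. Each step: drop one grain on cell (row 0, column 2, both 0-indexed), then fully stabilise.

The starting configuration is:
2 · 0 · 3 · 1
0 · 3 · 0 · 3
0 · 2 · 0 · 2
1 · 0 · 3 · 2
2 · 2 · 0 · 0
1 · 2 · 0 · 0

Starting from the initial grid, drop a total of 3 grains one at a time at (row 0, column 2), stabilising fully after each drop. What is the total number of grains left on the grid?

31

step 0: 2 · 0 · 3 · 1
0 · 3 · 0 · 3
0 · 2 · 0 · 2
1 · 0 · 3 · 2
2 · 2 · 0 · 0
1 · 2 · 0 · 0
step 1: 2 · 1 · 0 · 2
0 · 3 · 1 · 3
0 · 2 · 0 · 2
1 · 0 · 3 · 2
2 · 2 · 0 · 0
1 · 2 · 0 · 0
step 2: 2 · 1 · 1 · 2
0 · 3 · 1 · 3
0 · 2 · 0 · 2
1 · 0 · 3 · 2
2 · 2 · 0 · 0
1 · 2 · 0 · 0
step 3: 2 · 1 · 2 · 2
0 · 3 · 1 · 3
0 · 2 · 0 · 2
1 · 0 · 3 · 2
2 · 2 · 0 · 0
1 · 2 · 0 · 0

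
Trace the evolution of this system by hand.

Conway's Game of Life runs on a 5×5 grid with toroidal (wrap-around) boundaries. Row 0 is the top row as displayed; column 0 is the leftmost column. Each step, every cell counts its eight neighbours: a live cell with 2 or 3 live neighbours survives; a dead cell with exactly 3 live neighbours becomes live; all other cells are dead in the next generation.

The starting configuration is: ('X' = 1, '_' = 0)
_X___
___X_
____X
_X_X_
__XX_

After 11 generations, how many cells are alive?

0) _X___
___X_
____X
_X_X_
__XX_
1) ___X_
_____
__XXX
___XX
_X_X_
2) __X__
__X_X
__X_X
X____
___X_
3) __X__
_XX__
XX__X
___XX
_____
4) _XX__
__XX_
_X__X
___XX
___X_
5) _X___
X__X_
X___X
X_XXX
___XX
6) X_XX_
XX___
__X__
_XX__
_X___
7) X_X_X
X__XX
X_X__
_XX__
X__X_
8) __X__
__X__
X_X__
X_XXX
X__X_
9) _XXX_
__XX_
X_X__
X_X__
X____
10) _X_XX
____X
__X_X
X___X
X__XX
11) __X__
__X_X
____X
_X___
_XX__

7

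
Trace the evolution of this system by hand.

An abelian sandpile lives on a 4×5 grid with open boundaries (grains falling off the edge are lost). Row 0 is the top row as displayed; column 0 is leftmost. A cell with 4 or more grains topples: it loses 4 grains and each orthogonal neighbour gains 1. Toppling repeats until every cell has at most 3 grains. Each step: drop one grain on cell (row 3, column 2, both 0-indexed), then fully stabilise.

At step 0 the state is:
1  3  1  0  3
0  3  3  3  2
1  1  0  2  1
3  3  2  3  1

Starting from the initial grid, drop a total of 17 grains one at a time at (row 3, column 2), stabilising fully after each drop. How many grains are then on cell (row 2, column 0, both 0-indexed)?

0) 1  3  1  0  3
0  3  3  3  2
1  1  0  2  1
3  3  2  3  1
1) 1  3  1  0  3
0  3  3  3  2
1  1  0  2  1
3  3  3  3  1
2) 1  3  1  0  3
0  3  3  3  2
2  2  1  3  1
0  1  2  0  2
3) 1  3  1  0  3
0  3  3  3  2
2  2  1  3  1
0  1  3  0  2
4) 1  3  1  0  3
0  3  3  3  2
2  2  2  3  1
0  2  0  1  2
5) 1  3  1  0  3
0  3  3  3  2
2  2  2  3  1
0  2  1  1  2
6) 1  3  1  0  3
0  3  3  3  2
2  2  2  3  1
0  2  2  1  2
7) 1  3  1  0  3
0  3  3  3  2
2  2  2  3  1
0  2  3  1  2
8) 1  3  1  0  3
0  3  3  3  2
2  2  3  3  1
0  3  0  2  2
9) 1  3  1  0  3
0  3  3  3  2
2  2  3  3  1
0  3  1  2  2
10) 1  3  1  0  3
0  3  3  3  2
2  2  3  3  1
0  3  2  2  2
11) 1  3  1  0  3
0  3  3  3  2
2  2  3  3  1
0  3  3  2  2
12) 2  0  3  1  3
1  2  2  1  3
3  1  3  2  2
1  1  3  0  3
13) 2  0  3  1  3
1  2  3  1  3
3  2  0  3  2
1  2  1  1  3
14) 2  0  3  1  3
1  2  3  1  3
3  2  0  3  2
1  2  2  1  3
15) 2  0  3  1  3
1  2  3  1  3
3  2  0  3  2
1  2  3  1  3
16) 2  0  3  1  3
1  2  3  1  3
3  2  1  3  2
1  3  0  2  3
17) 2  0  3  1  3
1  2  3  1  3
3  2  1  3  2
1  3  1  2  3

3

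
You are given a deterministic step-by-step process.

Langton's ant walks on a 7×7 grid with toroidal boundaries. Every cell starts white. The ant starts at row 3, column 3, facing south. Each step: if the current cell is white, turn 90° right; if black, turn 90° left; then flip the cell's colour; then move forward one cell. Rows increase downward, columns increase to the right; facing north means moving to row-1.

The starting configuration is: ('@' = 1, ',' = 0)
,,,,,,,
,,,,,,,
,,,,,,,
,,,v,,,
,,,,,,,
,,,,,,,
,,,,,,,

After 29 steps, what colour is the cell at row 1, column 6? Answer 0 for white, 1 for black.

1

gen 0: ,,,,,,,
,,,,,,,
,,,,,,,
,,,v,,,
,,,,,,,
,,,,,,,
,,,,,,,
gen 1: ,,,,,,,
,,,,,,,
,,,,,,,
,,<@,,,
,,,,,,,
,,,,,,,
,,,,,,,
gen 2: ,,,,,,,
,,,,,,,
,,^,,,,
,,@@,,,
,,,,,,,
,,,,,,,
,,,,,,,
gen 3: ,,,,,,,
,,,,,,,
,,@>,,,
,,@@,,,
,,,,,,,
,,,,,,,
,,,,,,,
gen 4: ,,,,,,,
,,,,,,,
,,@@,,,
,,@v,,,
,,,,,,,
,,,,,,,
,,,,,,,
gen 5: ,,,,,,,
,,,,,,,
,,@@,,,
,,@,>,,
,,,,,,,
,,,,,,,
,,,,,,,
gen 6: ,,,,,,,
,,,,,,,
,,@@,,,
,,@,@,,
,,,,v,,
,,,,,,,
,,,,,,,
gen 7: ,,,,,,,
,,,,,,,
,,@@,,,
,,@,@,,
,,,<@,,
,,,,,,,
,,,,,,,
gen 8: ,,,,,,,
,,,,,,,
,,@@,,,
,,@^@,,
,,,@@,,
,,,,,,,
,,,,,,,
gen 9: ,,,,,,,
,,,,,,,
,,@@,,,
,,@@>,,
,,,@@,,
,,,,,,,
,,,,,,,
gen 10: ,,,,,,,
,,,,,,,
,,@@^,,
,,@@,,,
,,,@@,,
,,,,,,,
,,,,,,,
gen 11: ,,,,,,,
,,,,,,,
,,@@@>,
,,@@,,,
,,,@@,,
,,,,,,,
,,,,,,,
gen 12: ,,,,,,,
,,,,,,,
,,@@@@,
,,@@,v,
,,,@@,,
,,,,,,,
,,,,,,,
gen 13: ,,,,,,,
,,,,,,,
,,@@@@,
,,@@<@,
,,,@@,,
,,,,,,,
,,,,,,,
gen 14: ,,,,,,,
,,,,,,,
,,@@^@,
,,@@@@,
,,,@@,,
,,,,,,,
,,,,,,,
gen 15: ,,,,,,,
,,,,,,,
,,@<,@,
,,@@@@,
,,,@@,,
,,,,,,,
,,,,,,,
gen 16: ,,,,,,,
,,,,,,,
,,@,,@,
,,@v@@,
,,,@@,,
,,,,,,,
,,,,,,,
gen 17: ,,,,,,,
,,,,,,,
,,@,,@,
,,@,>@,
,,,@@,,
,,,,,,,
,,,,,,,
gen 18: ,,,,,,,
,,,,,,,
,,@,^@,
,,@,,@,
,,,@@,,
,,,,,,,
,,,,,,,
gen 19: ,,,,,,,
,,,,,,,
,,@,@>,
,,@,,@,
,,,@@,,
,,,,,,,
,,,,,,,
gen 20: ,,,,,,,
,,,,,^,
,,@,@,,
,,@,,@,
,,,@@,,
,,,,,,,
,,,,,,,
gen 21: ,,,,,,,
,,,,,@>
,,@,@,,
,,@,,@,
,,,@@,,
,,,,,,,
,,,,,,,
gen 22: ,,,,,,,
,,,,,@@
,,@,@,v
,,@,,@,
,,,@@,,
,,,,,,,
,,,,,,,
gen 23: ,,,,,,,
,,,,,@@
,,@,@<@
,,@,,@,
,,,@@,,
,,,,,,,
,,,,,,,
gen 24: ,,,,,,,
,,,,,^@
,,@,@@@
,,@,,@,
,,,@@,,
,,,,,,,
,,,,,,,
gen 25: ,,,,,,,
,,,,<,@
,,@,@@@
,,@,,@,
,,,@@,,
,,,,,,,
,,,,,,,
gen 26: ,,,,^,,
,,,,@,@
,,@,@@@
,,@,,@,
,,,@@,,
,,,,,,,
,,,,,,,
gen 27: ,,,,@>,
,,,,@,@
,,@,@@@
,,@,,@,
,,,@@,,
,,,,,,,
,,,,,,,
gen 28: ,,,,@@,
,,,,@v@
,,@,@@@
,,@,,@,
,,,@@,,
,,,,,,,
,,,,,,,
gen 29: ,,,,@@,
,,,,<@@
,,@,@@@
,,@,,@,
,,,@@,,
,,,,,,,
,,,,,,,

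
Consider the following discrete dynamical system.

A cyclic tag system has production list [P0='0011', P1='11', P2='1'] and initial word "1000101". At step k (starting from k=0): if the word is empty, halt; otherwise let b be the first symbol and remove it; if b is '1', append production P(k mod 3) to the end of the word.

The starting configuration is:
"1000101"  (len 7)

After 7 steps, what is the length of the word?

10

t=0: "1000101"  (len 7)
t=1: "0001010011"  (len 10)
t=2: "001010011"  (len 9)
t=3: "01010011"  (len 8)
t=4: "1010011"  (len 7)
t=5: "01001111"  (len 8)
t=6: "1001111"  (len 7)
t=7: "0011110011"  (len 10)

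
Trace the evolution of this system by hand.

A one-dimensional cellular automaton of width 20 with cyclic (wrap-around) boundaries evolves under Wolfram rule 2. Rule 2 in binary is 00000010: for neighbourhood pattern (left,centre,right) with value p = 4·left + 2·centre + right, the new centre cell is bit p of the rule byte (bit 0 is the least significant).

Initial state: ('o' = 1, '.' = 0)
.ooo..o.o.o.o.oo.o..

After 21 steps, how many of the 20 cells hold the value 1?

2

t=0: .ooo..o.o.o.o.oo.o..
t=1: o....o..............
t=2: ....o..............o
t=3: ...o..............o.
t=4: ..o..............o..
t=5: .o..............o...
t=6: o..............o....
t=7: ..............o....o
t=8: .............o....o.
t=9: ............o....o..
t=10: ...........o....o...
t=11: ..........o....o....
t=12: .........o....o.....
t=13: ........o....o......
t=14: .......o....o.......
t=15: ......o....o........
t=16: .....o....o.........
t=17: ....o....o..........
t=18: ...o....o...........
t=19: ..o....o............
t=20: .o....o.............
t=21: o....o..............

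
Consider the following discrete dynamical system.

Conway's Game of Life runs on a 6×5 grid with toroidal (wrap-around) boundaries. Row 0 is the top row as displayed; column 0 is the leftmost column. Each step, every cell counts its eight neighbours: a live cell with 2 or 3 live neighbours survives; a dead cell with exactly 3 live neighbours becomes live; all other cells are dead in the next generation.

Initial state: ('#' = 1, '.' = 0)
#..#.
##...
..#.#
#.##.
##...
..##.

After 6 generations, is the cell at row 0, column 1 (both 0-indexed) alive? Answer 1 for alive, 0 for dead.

t=0: #..#.
##...
..#.#
#.##.
##...
..##.
t=1: #..#.
####.
..#.#
#.##.
#....
#.##.
t=2: #....
#....
.....
#.##.
#....
#.##.
t=3: #....
.....
.#..#
.#..#
#....
#....
t=4: .....
#....
.....
.#..#
##..#
##..#
t=5: .#..#
.....
#....
.#..#
..##.
.#..#
t=6: .....
#....
#....
#####
.####
.#..#

0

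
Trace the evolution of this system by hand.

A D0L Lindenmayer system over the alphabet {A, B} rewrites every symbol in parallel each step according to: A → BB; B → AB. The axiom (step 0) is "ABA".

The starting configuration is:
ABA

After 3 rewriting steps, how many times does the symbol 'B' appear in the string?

k=0  ABA
k=1  BBABBB
k=2  ABABBBABABAB
k=3  BBABBBABABABBBABBBABBBAB

17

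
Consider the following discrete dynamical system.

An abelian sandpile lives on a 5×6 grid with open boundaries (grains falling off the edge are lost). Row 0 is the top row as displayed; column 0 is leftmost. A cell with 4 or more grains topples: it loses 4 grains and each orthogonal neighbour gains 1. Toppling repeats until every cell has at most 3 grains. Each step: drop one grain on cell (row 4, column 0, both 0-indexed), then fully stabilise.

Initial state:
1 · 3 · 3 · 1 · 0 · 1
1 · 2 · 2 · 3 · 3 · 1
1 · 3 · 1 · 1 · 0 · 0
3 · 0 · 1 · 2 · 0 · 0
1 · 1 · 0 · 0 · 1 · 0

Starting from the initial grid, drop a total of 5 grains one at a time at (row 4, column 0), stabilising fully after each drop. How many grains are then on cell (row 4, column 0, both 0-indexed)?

3

t=0: 1 · 3 · 3 · 1 · 0 · 1
1 · 2 · 2 · 3 · 3 · 1
1 · 3 · 1 · 1 · 0 · 0
3 · 0 · 1 · 2 · 0 · 0
1 · 1 · 0 · 0 · 1 · 0
t=1: 1 · 3 · 3 · 1 · 0 · 1
1 · 2 · 2 · 3 · 3 · 1
1 · 3 · 1 · 1 · 0 · 0
3 · 0 · 1 · 2 · 0 · 0
2 · 1 · 0 · 0 · 1 · 0
t=2: 1 · 3 · 3 · 1 · 0 · 1
1 · 2 · 2 · 3 · 3 · 1
1 · 3 · 1 · 1 · 0 · 0
3 · 0 · 1 · 2 · 0 · 0
3 · 1 · 0 · 0 · 1 · 0
t=3: 1 · 3 · 3 · 1 · 0 · 1
1 · 2 · 2 · 3 · 3 · 1
2 · 3 · 1 · 1 · 0 · 0
0 · 1 · 1 · 2 · 0 · 0
1 · 2 · 0 · 0 · 1 · 0
t=4: 1 · 3 · 3 · 1 · 0 · 1
1 · 2 · 2 · 3 · 3 · 1
2 · 3 · 1 · 1 · 0 · 0
0 · 1 · 1 · 2 · 0 · 0
2 · 2 · 0 · 0 · 1 · 0
t=5: 1 · 3 · 3 · 1 · 0 · 1
1 · 2 · 2 · 3 · 3 · 1
2 · 3 · 1 · 1 · 0 · 0
0 · 1 · 1 · 2 · 0 · 0
3 · 2 · 0 · 0 · 1 · 0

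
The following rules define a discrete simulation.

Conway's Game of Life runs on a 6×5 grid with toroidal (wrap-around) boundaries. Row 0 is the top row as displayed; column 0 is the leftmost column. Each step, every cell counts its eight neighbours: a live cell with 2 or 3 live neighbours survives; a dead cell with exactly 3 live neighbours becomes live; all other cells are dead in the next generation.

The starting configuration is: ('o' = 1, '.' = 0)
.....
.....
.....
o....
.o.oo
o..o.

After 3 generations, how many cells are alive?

gen 0: .....
.....
.....
o....
.o.oo
o..o.
gen 1: .....
.....
.....
o...o
.ooo.
o.oo.
gen 2: .....
.....
.....
ooooo
.....
...oo
gen 3: .....
.....
ooooo
ooooo
.o...
.....

11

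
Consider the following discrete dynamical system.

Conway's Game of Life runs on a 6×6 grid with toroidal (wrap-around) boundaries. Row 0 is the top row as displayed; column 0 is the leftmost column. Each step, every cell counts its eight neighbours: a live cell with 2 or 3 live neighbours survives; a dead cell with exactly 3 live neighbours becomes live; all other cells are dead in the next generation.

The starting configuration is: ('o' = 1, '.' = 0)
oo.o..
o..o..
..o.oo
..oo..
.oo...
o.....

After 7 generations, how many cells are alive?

k=0  oo.o..
o..o..
..o.oo
..oo..
.oo...
o.....
k=1  ooo..o
o..o..
.oo.oo
....o.
.ooo..
o.....
k=2  ..o..o
...o..
ooo.oo
o...oo
.ooo..
...o.o
k=3  ..oo..
...o..
.oo...
......
.ooo..
oo.o..
k=4  .o.oo.
.o.o..
..o...
...o..
oo.o..
o...o.
k=5  oo.ooo
.o.oo.
..oo..
.o.o..
oooooo
o...o.
k=6  .o....
.o....
.o....
.....o
......
......
k=7  ......
ooo...
o.....
......
......
......

4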